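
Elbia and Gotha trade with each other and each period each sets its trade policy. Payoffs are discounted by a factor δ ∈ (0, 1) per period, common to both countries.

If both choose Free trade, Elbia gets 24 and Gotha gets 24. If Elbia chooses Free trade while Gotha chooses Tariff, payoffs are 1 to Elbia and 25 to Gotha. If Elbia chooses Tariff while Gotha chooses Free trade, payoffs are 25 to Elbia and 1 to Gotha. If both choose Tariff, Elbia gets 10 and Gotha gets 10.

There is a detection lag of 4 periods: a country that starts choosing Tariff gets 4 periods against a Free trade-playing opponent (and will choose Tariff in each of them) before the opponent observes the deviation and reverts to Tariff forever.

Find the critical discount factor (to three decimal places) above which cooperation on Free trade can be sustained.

Deviating for the 4 undetected periods gains 25−24 = 1 per period over cooperation, then loses 24−10 = 14 per period forever once punishment starts.
Gain: 1(1 + δ + … + δ^3); loss: 14·δ^4/(1−δ).
No profitable deviation ⇔ 1(1−δ^4) ≤ 14·δ^4, i.e. δ^4 ≥ 1/(1+14) = 1/15.
Hence δ ≥ (1/15)^(1/4) ≈ 0.508.

0.508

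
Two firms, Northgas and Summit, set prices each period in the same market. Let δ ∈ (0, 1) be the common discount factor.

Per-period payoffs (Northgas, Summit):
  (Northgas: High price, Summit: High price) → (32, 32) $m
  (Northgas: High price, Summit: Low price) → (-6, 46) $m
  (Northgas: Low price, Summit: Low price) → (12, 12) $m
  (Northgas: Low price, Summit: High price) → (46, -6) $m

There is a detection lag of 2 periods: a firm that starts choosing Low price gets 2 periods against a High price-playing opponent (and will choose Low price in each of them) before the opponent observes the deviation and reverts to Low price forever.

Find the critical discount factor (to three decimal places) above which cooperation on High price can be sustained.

Deviating for the 2 undetected periods gains 46−32 = 14 per period over cooperation, then loses 32−12 = 20 per period forever once punishment starts.
Gain: 14(1 + δ + … + δ^1); loss: 20·δ^2/(1−δ).
No profitable deviation ⇔ 14(1−δ^2) ≤ 20·δ^2, i.e. δ^2 ≥ 14/(14+20) = 7/17.
Hence δ ≥ (7/17)^(1/2) ≈ 0.642.

0.642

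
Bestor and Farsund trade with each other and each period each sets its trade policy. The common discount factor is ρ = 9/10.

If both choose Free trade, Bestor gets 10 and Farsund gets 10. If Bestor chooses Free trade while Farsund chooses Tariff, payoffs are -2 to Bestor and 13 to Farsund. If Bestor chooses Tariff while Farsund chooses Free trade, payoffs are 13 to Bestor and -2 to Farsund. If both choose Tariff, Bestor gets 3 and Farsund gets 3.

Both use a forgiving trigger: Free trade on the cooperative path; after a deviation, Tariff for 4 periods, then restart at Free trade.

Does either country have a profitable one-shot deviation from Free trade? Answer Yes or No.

A one-shot deviation gives 13 now, then 3 for 4 periods, then back to 10.
Gain from deviating: (13−10) today; loss: (10−3) in each of the next 4 periods.
No-deviation condition: (10−3)(ρ+…+ρ^4) ≥ 13−10, i.e. ρ+…+ρ^4 ≥ 3/7.
At ρ = 9/10: ρ+…+ρ^4 = 3.0951 ≥ 0.4286.
So cooperation is sustainable.

No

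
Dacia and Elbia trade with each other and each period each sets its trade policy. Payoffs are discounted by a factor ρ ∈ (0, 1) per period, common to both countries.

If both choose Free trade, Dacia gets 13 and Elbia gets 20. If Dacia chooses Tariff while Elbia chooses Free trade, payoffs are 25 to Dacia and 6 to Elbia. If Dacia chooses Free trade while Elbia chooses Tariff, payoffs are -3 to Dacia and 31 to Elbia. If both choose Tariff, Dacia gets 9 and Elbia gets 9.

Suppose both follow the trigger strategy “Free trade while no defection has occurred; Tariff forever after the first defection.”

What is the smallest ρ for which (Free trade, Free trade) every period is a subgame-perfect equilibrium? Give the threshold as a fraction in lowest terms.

3/4

Dacia: cooperation gives 13 each period; deviation gives 25 once then 9 forever.
  13/(1−ρ) ≥ 25 + 9ρ/(1−ρ) ⇒ ρ ≥ 12/16 = 3/4.
Elbia: cooperation gives 20 each period; deviation gives 31 once then 9 forever.
  ρ ≥ 11/22 = 1/2.
Both must hold, so the binding constraint is Dacia's: ρ ≥ 3/4.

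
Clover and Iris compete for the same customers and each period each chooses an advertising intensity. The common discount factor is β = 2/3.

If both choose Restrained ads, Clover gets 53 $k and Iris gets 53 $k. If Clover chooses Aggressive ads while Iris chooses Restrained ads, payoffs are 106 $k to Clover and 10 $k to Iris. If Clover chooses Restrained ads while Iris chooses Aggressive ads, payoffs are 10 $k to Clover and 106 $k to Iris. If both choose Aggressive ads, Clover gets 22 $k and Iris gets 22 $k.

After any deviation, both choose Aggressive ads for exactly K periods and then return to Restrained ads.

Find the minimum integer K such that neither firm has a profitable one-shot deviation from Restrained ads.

5

Need Σ_{k=1}^{K} β^k ≥ (106−53)/(53−22) = 1.7097 at β = 2/3.
At K = 4 the sum is 1.6049 < 1.7097; at K = 5 it is 1.7366 ≥ 1.7097.
So the minimum punishment length is K = 5.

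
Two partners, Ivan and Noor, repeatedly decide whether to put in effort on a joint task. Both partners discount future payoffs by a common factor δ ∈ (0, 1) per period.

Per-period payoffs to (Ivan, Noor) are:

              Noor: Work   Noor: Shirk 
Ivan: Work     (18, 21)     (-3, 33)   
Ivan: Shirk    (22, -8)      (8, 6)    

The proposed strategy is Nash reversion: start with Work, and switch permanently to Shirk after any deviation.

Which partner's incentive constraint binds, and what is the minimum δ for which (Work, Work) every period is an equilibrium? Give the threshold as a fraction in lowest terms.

Noor; δ ≥ 4/9

For Ivan: deviation gain 22−18 = 4, per-period punishment loss 18−8 = 10. IC gives δ ≥ 4/14 = 2/7.
For Noor: gain 12, loss 15 per period, so δ ≥ 12/27 = 4/9.
The tighter constraint is Noor's, so cooperation needs δ ≥ 4/9.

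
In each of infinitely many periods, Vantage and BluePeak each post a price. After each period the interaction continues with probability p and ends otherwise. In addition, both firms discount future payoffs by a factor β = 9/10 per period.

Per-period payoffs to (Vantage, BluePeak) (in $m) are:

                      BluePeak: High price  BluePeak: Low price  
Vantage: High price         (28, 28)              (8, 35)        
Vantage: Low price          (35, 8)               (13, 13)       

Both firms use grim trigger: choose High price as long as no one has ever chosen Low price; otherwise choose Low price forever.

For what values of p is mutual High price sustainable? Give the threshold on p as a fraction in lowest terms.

35/99

With continuation probability p and discount β, the effective per-period discount factor is βp.
Grim-trigger IC: βp ≥ (35−28)/(35−13) = 7/22.
So p ≥ (7/22)/(9/10) = 35/99.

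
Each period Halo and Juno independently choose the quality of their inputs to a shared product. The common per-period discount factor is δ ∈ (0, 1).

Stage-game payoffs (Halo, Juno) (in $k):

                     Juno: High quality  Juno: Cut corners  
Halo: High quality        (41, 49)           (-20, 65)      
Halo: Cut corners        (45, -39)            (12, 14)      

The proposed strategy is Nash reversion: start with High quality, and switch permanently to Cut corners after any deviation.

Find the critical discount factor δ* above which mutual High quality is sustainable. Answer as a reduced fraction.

16/51

Halo's threshold: (45−41)/(45−12) = 4/33.
Juno's threshold: (65−49)/(65−14) = 16/51.
4/33 < 16/51, so Juno binds and δ* = 16/51.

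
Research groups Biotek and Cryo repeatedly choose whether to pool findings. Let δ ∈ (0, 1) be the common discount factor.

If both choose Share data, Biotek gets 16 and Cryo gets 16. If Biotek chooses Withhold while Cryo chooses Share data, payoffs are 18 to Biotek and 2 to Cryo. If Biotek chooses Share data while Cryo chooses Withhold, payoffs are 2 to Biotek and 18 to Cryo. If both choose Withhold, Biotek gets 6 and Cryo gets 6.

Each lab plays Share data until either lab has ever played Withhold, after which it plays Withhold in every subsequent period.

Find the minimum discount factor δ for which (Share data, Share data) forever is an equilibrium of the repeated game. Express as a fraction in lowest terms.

1/6

16/(1−δ) ≥ 18 + 6δ/(1−δ)
16 ≥ 18 − 12δ
δ ≥ 2/12 = 1/6.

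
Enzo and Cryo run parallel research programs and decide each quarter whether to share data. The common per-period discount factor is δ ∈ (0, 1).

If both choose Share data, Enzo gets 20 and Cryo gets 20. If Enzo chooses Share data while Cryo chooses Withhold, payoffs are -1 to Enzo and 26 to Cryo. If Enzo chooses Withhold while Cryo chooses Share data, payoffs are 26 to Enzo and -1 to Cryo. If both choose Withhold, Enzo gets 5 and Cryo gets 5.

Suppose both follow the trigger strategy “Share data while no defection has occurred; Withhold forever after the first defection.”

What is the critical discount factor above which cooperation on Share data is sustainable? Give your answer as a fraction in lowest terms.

2/7

One-period gain from deviating is 26 − 20 = 6. The loss is 20 − 5 = 15 in every subsequent period, with present value 15·δ/(1−δ).
Deviation is unprofitable when 15·δ/(1−δ) ≥ 6, i.e. δ/(1−δ) ≥ 2/5.
Equivalently δ ≥ 6/(6+15) = 2/7.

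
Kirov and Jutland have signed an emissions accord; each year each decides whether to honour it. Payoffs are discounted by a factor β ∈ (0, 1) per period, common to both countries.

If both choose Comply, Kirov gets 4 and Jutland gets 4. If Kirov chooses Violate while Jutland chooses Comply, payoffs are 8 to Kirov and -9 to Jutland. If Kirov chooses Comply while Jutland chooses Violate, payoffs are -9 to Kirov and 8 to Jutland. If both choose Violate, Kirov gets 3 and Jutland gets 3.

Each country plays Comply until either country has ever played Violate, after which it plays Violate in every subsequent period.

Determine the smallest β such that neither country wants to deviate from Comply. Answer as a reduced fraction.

4/5

One-period gain from deviating is 8 − 4 = 4. The loss is 4 − 3 = 1 in every subsequent period, with present value 1·β/(1−β).
Deviation is unprofitable when 1·β/(1−β) ≥ 4, i.e. β/(1−β) ≥ 4.
Equivalently β ≥ 4/(4+1) = 4/5.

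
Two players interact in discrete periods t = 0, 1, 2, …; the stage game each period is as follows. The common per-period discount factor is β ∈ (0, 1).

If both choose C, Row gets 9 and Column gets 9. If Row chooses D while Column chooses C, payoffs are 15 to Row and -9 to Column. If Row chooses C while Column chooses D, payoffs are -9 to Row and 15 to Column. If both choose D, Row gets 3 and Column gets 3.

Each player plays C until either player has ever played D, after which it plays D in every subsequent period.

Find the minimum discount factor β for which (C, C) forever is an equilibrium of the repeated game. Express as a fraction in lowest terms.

1/2

One-period gain from deviating is 15 − 9 = 6. The loss is 9 − 3 = 6 in every subsequent period, with present value 6·β/(1−β).
Deviation is unprofitable when 6·β/(1−β) ≥ 6, i.e. β/(1−β) ≥ 1.
Equivalently β ≥ 6/(6+6) = 1/2.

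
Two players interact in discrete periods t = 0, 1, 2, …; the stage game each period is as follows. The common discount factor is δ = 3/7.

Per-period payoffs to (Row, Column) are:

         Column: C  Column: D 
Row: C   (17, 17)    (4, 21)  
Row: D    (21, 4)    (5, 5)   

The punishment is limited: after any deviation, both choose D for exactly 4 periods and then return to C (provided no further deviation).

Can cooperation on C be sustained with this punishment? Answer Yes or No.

A one-shot deviation gives 21 now, then 5 for 4 periods, then back to 17.
Gain from deviating: (21−17) today; loss: (17−5) in each of the next 4 periods.
No-deviation condition: (17−5)(δ+…+δ^4) ≥ 21−17, i.e. δ+…+δ^4 ≥ 1/3.
At δ = 3/7: δ+…+δ^4 = 0.7247 ≥ 0.3333.
So cooperation is sustainable.

Yes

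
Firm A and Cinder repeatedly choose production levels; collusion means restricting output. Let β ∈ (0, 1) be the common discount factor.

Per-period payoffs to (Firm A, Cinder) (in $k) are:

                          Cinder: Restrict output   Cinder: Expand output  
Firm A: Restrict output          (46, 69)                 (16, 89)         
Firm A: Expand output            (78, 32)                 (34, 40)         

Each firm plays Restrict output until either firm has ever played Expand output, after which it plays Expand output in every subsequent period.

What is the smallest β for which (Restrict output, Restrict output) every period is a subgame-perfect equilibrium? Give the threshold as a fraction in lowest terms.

For Firm A: deviation gain 78−46 = 32, per-period punishment loss 46−34 = 12. IC gives β ≥ 32/44 = 8/11.
For Cinder: gain 20, loss 29 per period, so β ≥ 20/49.
The tighter constraint is Firm A's, so cooperation needs β ≥ 8/11.

8/11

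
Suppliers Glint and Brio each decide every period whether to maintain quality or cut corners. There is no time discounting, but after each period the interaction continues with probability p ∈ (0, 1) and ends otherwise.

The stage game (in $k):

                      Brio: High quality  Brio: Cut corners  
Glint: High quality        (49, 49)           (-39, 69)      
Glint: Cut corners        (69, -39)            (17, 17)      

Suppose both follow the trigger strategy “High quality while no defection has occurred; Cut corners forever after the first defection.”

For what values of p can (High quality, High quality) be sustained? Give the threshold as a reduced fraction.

Expected cooperation value is 49 + p·49 + p²·49 + … = 49/(1−p); deviation gives 69 + p·17/(1−p).
49 ≥ 69(1−p) + 17p ⇒ 52p ≥ 20 ⇒ p ≥ 20/52 = 5/13.

5/13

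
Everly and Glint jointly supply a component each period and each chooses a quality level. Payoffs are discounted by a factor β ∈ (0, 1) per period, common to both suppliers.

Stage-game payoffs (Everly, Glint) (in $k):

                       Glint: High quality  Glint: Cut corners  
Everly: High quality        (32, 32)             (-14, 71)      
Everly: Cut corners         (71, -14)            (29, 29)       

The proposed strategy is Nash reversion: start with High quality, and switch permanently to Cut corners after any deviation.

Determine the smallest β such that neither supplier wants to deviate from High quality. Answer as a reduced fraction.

Under grim trigger the critical discount factor is (T−C)/(T−P) with T = 71, C = 32, P = 29.
β* = (71−32)/(71−29) = 39/42 = 13/14.

13/14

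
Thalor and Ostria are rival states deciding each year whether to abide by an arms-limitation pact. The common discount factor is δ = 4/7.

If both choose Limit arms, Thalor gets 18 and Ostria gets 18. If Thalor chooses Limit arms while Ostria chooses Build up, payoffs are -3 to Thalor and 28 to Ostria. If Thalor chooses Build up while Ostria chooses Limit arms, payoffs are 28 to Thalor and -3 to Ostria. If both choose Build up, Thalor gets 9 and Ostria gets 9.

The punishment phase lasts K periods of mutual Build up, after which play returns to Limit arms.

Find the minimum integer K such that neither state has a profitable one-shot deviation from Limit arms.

Need Σ_{k=1}^{K} δ^k ≥ (28−18)/(18−9) = 1.1111 at δ = 4/7.
At K = 3 the sum is 1.0845 < 1.1111; at K = 4 it is 1.1912 ≥ 1.1111.
So the minimum punishment length is K = 4.

4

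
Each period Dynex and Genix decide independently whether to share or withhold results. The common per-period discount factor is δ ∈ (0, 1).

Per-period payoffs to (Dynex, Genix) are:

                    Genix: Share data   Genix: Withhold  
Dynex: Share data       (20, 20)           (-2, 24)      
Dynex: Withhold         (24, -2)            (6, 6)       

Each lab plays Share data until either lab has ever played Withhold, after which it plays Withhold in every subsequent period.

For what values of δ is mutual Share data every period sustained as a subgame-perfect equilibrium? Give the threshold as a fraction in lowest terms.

One-period gain from deviating is 24 − 20 = 4. The loss is 20 − 6 = 14 in every subsequent period, with present value 14·δ/(1−δ).
Deviation is unprofitable when 14·δ/(1−δ) ≥ 4, i.e. δ/(1−δ) ≥ 2/7.
Equivalently δ ≥ 4/(4+14) = 2/9.

2/9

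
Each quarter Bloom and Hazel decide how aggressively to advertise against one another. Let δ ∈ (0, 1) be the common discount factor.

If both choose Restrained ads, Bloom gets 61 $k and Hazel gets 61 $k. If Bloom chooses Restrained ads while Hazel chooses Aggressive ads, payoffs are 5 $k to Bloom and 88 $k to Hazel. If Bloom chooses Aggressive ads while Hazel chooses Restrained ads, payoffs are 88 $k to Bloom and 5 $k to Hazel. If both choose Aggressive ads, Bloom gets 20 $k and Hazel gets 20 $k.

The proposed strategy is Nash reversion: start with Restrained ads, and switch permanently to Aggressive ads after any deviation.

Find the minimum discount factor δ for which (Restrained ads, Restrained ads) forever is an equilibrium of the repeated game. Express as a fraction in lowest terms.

27/68

Under grim trigger the critical discount factor is (T−C)/(T−P) with T = 88, C = 61, P = 20.
δ* = (88−61)/(88−20) = 27/68.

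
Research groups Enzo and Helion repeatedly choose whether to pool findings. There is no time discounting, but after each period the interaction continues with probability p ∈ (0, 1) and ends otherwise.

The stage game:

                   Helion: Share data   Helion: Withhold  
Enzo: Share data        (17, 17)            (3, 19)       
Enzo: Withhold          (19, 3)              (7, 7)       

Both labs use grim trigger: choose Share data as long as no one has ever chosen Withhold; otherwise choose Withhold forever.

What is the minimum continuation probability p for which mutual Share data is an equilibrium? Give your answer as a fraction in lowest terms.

With no time discounting, the continuation probability p plays the role of the discount factor.
Grim-trigger IC: 17/(1−p) ≥ 19 + 7p/(1−p) ⇒ p ≥ (19−17)/(19−7) = 1/6.

1/6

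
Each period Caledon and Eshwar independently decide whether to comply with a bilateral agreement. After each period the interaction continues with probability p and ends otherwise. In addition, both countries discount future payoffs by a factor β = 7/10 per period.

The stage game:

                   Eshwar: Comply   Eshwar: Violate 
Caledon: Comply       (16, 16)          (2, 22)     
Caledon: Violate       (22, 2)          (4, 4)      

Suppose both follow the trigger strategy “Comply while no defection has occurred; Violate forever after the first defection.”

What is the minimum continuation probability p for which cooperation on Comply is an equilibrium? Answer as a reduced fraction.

10/21

With continuation probability p and discount β, the effective per-period discount factor is βp.
Grim-trigger IC: βp ≥ (22−16)/(22−4) = 1/3.
So p ≥ (1/3)/(7/10) = 10/21.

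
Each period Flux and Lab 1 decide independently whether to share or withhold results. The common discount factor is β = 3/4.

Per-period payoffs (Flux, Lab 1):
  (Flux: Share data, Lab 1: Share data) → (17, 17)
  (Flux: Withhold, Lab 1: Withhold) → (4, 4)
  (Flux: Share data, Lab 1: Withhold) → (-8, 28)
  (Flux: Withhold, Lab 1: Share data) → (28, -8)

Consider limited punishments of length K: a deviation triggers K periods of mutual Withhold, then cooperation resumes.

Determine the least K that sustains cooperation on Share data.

IC: β(1−β^K)/(1−β) ≥ (28−17)/(17−4) = 11/13.
With β = 3/4: need 1 − β^K ≥ 11/13·(1−3/4)/(3/4), i.e. β^K ≤ 0.7179.
Since (3/4)^1 = 0.7500 and (3/4)^2 = 0.5625, the smallest such K is 2.

2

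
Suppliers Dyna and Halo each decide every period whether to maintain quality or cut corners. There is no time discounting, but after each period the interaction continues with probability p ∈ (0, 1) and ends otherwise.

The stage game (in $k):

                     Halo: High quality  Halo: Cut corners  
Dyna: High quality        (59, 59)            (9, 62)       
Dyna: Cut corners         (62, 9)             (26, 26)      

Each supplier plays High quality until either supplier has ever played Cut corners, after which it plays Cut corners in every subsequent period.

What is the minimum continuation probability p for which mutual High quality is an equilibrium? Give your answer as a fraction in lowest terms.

1/12

Expected cooperation value is 59 + p·59 + p²·59 + … = 59/(1−p); deviation gives 62 + p·26/(1−p).
59 ≥ 62(1−p) + 26p ⇒ 36p ≥ 3 ⇒ p ≥ 3/36 = 1/12.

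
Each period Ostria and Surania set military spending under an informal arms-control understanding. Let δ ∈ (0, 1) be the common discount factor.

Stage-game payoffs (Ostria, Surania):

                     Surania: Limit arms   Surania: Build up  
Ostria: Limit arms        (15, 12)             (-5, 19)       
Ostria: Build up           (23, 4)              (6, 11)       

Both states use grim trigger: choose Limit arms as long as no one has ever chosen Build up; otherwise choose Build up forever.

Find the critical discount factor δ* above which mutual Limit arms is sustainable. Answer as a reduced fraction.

7/8

Ostria: cooperation gives 15 each period; deviation gives 23 once then 6 forever.
  15/(1−δ) ≥ 23 + 6δ/(1−δ) ⇒ δ ≥ 8/17.
Surania: cooperation gives 12 each period; deviation gives 19 once then 11 forever.
  δ ≥ 7/8.
Both must hold, so the binding constraint is Surania's: δ ≥ 7/8.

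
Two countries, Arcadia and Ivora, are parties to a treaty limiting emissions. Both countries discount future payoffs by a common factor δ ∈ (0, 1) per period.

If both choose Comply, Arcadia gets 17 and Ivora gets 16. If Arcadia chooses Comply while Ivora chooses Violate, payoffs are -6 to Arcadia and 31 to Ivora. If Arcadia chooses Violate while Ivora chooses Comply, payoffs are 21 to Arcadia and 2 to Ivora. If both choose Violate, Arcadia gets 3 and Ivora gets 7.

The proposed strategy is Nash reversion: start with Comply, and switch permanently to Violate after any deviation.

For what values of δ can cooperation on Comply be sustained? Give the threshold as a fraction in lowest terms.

Arcadia's threshold: (21−17)/(21−3) = 2/9.
Ivora's threshold: (31−16)/(31−7) = 5/8.
2/9 < 5/8, so Ivora binds and δ* = 5/8.

5/8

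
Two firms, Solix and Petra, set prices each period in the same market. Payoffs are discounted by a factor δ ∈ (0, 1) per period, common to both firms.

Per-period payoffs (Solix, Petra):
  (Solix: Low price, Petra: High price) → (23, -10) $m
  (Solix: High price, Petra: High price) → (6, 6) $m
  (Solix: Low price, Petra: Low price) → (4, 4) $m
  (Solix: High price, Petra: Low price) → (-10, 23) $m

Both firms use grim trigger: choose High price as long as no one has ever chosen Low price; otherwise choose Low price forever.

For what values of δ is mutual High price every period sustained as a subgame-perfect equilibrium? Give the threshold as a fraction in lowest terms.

One-period gain from deviating is 23 − 6 = 17. The loss is 6 − 4 = 2 in every subsequent period, with present value 2·δ/(1−δ).
Deviation is unprofitable when 2·δ/(1−δ) ≥ 17, i.e. δ/(1−δ) ≥ 17/2.
Equivalently δ ≥ 17/(17+2) = 17/19.

17/19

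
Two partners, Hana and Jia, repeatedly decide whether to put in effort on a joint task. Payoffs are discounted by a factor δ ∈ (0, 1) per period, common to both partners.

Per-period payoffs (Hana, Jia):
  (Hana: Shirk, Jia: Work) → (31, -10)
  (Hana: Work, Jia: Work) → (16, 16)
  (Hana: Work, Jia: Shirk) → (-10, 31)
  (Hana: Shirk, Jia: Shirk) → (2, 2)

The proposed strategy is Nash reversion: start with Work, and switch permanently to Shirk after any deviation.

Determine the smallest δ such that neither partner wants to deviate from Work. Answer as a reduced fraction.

16/(1−δ) ≥ 31 + 2δ/(1−δ)
16 ≥ 31 − 29δ
δ ≥ 15/29.

15/29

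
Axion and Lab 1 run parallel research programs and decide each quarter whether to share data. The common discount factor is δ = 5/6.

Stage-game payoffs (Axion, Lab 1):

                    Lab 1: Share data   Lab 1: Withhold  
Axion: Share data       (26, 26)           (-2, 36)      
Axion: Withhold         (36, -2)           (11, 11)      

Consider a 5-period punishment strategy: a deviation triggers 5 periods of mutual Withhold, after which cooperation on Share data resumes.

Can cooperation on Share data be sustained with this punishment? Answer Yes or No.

Yes

A one-shot deviation gives 36 now, then 11 for 5 periods, then back to 26.
Gain from deviating: (36−26) today; loss: (26−11) in each of the next 5 periods.
No-deviation condition: (26−11)(δ+…+δ^5) ≥ 36−26, i.e. δ+…+δ^5 ≥ 2/3.
At δ = 5/6: δ+…+δ^5 = 2.9906 ≥ 0.6667.
So cooperation is sustainable.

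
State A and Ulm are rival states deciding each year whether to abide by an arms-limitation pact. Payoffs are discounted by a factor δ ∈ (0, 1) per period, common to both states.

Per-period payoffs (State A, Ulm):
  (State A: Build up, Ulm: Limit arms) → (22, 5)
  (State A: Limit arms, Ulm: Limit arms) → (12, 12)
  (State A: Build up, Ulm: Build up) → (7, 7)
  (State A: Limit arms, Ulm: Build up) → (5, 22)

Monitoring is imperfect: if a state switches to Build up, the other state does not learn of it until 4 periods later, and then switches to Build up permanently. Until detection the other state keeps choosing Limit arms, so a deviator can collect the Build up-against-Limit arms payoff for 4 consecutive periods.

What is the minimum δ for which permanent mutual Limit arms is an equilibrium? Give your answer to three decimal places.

0.904

A deviator earns 22 for 4 periods, then 7 forever; cooperating earns 12 forever. Multiplying the IC by (1−δ):
12 ≥ 22(1−δ^4) + 7δ^4, so 15·δ^4 ≥ 10 and δ^4 ≥ 2/3.
δ ≥ (2/3)^(1/4) ≈ 0.904.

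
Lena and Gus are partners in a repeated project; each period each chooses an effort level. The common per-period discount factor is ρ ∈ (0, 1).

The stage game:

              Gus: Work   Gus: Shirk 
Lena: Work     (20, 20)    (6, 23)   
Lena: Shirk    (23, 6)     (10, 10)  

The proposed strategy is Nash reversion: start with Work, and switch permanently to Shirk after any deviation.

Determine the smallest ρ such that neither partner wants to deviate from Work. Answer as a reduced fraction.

Under grim trigger the critical discount factor is (T−C)/(T−P) with T = 23, C = 20, P = 10.
ρ* = (23−20)/(23−10) = 3/13.

3/13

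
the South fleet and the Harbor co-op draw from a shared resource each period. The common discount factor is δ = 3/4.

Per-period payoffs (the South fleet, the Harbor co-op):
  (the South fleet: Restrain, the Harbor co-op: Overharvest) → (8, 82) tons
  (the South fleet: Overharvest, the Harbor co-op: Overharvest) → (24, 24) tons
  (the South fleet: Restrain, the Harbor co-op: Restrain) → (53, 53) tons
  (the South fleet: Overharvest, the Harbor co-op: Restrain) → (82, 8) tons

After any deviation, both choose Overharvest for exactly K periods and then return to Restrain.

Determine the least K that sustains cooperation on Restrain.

Need Σ_{k=1}^{K} δ^k ≥ (82−53)/(53−24) = 1.0000 at δ = 3/4.
At K = 1 the sum is 0.7500 < 1.0000; at K = 2 it is 1.3125 ≥ 1.0000.
So the minimum punishment length is K = 2.

2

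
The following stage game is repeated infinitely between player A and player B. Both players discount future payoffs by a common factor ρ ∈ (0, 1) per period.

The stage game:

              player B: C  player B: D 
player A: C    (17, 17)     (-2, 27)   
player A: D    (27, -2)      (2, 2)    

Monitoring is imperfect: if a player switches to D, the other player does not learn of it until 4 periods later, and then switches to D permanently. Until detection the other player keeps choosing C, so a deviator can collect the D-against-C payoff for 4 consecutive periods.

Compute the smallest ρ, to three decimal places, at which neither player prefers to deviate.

0.795

The best deviation is to choose D for all 4 undetected periods, earning 27 each, then 2 forever once detected.
Deviation value: 27(1−ρ^4)/(1−ρ) + 2ρ^4/(1−ρ); cooperation value: 17/(1−ρ).
IC: 17 ≥ 27(1−ρ^4) + 2ρ^4 = 27 − 25ρ^4.
So ρ^4 ≥ 10/25 = 2/5, giving ρ ≥ (2/5)^(1/4) ≈ 0.795.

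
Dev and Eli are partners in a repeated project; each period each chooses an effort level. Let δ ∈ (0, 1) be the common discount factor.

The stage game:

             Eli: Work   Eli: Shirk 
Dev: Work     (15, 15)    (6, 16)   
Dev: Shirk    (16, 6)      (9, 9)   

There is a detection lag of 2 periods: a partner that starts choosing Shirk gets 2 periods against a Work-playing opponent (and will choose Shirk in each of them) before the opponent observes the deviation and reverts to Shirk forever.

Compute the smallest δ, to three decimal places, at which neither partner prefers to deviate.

Deviating for the 2 undetected periods gains 16−15 = 1 per period over cooperation, then loses 15−9 = 6 per period forever once punishment starts.
Gain: 1(1 + δ + … + δ^1); loss: 6·δ^2/(1−δ).
No profitable deviation ⇔ 1(1−δ^2) ≤ 6·δ^2, i.e. δ^2 ≥ 1/(1+6) = 1/7.
Hence δ ≥ (1/7)^(1/2) ≈ 0.378.

0.378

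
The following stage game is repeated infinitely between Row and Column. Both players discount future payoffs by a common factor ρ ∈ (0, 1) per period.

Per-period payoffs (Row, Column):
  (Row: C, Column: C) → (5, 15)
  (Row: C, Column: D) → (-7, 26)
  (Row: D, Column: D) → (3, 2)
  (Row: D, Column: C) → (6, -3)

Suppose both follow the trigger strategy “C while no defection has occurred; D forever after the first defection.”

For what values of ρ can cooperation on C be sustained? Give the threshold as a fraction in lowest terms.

For Row: deviation gain 6−5 = 1, per-period punishment loss 5−3 = 2. IC gives ρ ≥ 1/3.
For Column: gain 11, loss 13 per period, so ρ ≥ 11/24.
The tighter constraint is Column's, so cooperation needs ρ ≥ 11/24.

11/24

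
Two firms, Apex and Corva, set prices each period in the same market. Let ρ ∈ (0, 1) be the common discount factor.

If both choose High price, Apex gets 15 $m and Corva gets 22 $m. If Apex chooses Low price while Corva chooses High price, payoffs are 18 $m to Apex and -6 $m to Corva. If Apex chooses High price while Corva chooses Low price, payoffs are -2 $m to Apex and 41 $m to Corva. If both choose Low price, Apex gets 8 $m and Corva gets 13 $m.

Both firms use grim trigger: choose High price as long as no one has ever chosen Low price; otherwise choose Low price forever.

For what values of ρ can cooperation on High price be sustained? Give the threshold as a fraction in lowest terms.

19/28

For Apex: deviation gain 18−15 = 3, per-period punishment loss 15−8 = 7. IC gives ρ ≥ 3/10.
For Corva: gain 19, loss 9 per period, so ρ ≥ 19/28.
The tighter constraint is Corva's, so cooperation needs ρ ≥ 19/28.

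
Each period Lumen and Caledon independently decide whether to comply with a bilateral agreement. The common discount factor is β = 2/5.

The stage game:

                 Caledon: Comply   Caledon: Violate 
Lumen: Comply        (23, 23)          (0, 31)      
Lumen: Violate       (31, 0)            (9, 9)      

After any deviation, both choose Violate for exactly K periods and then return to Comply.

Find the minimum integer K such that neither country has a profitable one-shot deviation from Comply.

3

No profitable deviation requires (23−9)(β+…+β^K) ≥ 31−23, i.e. β+…+β^K ≥ 4/7 ≈ 0.5714.
With β = 2/5, the partial sums are K=1: 0.4000, K=2: 0.5600, K=3: 0.6240.
K = 3 is the first length at which the sum reaches 0.5714.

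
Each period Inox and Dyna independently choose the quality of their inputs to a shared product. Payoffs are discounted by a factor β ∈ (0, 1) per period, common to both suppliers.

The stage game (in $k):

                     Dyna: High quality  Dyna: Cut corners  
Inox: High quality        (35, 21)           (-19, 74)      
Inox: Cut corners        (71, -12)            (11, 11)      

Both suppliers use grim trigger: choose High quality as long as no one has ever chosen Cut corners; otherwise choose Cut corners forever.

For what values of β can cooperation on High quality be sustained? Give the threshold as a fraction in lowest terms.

53/63

Inox: cooperation gives 35 each period; deviation gives 71 once then 11 forever.
  35/(1−β) ≥ 71 + 11β/(1−β) ⇒ β ≥ 36/60 = 3/5.
Dyna: cooperation gives 21 each period; deviation gives 74 once then 11 forever.
  β ≥ 53/63.
Both must hold, so the binding constraint is Dyna's: β ≥ 53/63.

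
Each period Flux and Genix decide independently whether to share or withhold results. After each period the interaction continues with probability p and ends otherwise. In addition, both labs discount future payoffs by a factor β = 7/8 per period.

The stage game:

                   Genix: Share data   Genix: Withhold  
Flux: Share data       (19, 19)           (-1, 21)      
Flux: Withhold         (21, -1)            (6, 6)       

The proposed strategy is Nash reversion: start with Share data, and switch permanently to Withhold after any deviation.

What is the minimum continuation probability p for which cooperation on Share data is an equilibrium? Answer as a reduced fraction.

16/105

Expected continuation weight on next period's payoff is β·p = 7/8·p, which plays the role of the discount factor.
Cooperation requires 7/8·p ≥ (21−19)/(21−6) = 2/15, hence p ≥ 16/105.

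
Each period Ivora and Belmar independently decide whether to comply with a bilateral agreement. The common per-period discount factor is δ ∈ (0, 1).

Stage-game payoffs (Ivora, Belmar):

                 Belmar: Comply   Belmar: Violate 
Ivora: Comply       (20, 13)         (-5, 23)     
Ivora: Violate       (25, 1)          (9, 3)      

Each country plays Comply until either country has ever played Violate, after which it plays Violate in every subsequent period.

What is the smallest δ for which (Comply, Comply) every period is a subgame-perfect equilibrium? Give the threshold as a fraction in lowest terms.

For Ivora: deviation gain 25−20 = 5, per-period punishment loss 20−9 = 11. IC gives δ ≥ 5/16.
For Belmar: gain 10, loss 10 per period, so δ ≥ 10/20 = 1/2.
The tighter constraint is Belmar's, so cooperation needs δ ≥ 1/2.

1/2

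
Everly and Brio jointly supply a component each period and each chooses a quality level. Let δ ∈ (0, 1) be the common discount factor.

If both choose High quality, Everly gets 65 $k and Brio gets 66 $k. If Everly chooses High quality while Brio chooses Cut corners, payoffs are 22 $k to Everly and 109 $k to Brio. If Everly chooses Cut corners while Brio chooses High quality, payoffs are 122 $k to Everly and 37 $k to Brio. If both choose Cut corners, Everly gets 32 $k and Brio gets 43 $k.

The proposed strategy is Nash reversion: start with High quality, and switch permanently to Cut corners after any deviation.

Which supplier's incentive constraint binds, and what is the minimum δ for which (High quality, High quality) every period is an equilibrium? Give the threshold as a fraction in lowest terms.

Brio; δ ≥ 43/66

Everly: cooperation gives 65 each period; deviation gives 122 once then 32 forever.
  65/(1−δ) ≥ 122 + 32δ/(1−δ) ⇒ δ ≥ 57/90 = 19/30.
Brio: cooperation gives 66 each period; deviation gives 109 once then 43 forever.
  δ ≥ 43/66.
Both must hold, so the binding constraint is Brio's: δ ≥ 43/66.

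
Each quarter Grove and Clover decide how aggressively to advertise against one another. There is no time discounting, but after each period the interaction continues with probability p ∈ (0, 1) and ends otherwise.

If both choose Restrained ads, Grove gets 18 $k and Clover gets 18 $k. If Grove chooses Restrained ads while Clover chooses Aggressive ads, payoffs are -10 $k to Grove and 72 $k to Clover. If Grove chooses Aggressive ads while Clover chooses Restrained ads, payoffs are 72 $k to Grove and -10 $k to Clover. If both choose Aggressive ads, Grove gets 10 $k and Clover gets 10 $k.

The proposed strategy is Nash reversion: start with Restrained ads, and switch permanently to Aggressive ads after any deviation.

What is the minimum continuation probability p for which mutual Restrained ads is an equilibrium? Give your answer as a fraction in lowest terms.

With no time discounting, the continuation probability p plays the role of the discount factor.
Grim-trigger IC: 18/(1−p) ≥ 72 + 10p/(1−p) ⇒ p ≥ (72−18)/(72−10) = 27/31.

27/31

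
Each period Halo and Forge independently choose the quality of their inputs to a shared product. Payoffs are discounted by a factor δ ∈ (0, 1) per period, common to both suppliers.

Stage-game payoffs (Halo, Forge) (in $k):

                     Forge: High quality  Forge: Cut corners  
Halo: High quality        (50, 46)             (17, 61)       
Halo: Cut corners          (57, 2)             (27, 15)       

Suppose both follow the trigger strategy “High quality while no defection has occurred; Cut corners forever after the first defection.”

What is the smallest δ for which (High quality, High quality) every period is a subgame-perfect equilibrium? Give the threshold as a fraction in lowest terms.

For Halo: deviation gain 57−50 = 7, per-period punishment loss 50−27 = 23. IC gives δ ≥ 7/30.
For Forge: gain 15, loss 31 per period, so δ ≥ 15/46.
The tighter constraint is Forge's, so cooperation needs δ ≥ 15/46.

15/46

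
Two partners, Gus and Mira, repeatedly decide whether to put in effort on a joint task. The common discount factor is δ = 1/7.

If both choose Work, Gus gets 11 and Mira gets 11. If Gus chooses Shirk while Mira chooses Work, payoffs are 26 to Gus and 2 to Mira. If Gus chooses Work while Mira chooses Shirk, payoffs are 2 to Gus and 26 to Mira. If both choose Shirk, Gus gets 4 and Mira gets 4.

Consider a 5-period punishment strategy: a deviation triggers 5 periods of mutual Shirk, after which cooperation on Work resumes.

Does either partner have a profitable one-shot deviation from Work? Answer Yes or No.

A one-shot deviation gives 26 now, then 4 for 5 periods, then back to 11.
Gain from deviating: (26−11) today; loss: (11−4) in each of the next 5 periods.
No-deviation condition: (11−4)(δ+…+δ^5) ≥ 26−11, i.e. δ+…+δ^5 ≥ 15/7.
At δ = 1/7: δ+…+δ^5 = 0.1667 < 2.1429.
So cooperation is not sustainable.

Yes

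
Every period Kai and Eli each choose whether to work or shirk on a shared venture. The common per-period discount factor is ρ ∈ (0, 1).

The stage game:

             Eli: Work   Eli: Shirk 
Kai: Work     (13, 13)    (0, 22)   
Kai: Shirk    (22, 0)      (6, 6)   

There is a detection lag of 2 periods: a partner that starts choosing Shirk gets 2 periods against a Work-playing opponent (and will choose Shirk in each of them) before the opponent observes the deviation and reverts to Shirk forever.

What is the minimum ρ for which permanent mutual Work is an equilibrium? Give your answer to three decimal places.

Deviating for the 2 undetected periods gains 22−13 = 9 per period over cooperation, then loses 13−6 = 7 per period forever once punishment starts.
Gain: 9(1 + ρ + … + ρ^1); loss: 7·ρ^2/(1−ρ).
No profitable deviation ⇔ 9(1−ρ^2) ≤ 7·ρ^2, i.e. ρ^2 ≥ 9/(9+7) = 9/16.
Hence ρ ≥ (9/16)^(1/2) ≈ 0.750.

0.750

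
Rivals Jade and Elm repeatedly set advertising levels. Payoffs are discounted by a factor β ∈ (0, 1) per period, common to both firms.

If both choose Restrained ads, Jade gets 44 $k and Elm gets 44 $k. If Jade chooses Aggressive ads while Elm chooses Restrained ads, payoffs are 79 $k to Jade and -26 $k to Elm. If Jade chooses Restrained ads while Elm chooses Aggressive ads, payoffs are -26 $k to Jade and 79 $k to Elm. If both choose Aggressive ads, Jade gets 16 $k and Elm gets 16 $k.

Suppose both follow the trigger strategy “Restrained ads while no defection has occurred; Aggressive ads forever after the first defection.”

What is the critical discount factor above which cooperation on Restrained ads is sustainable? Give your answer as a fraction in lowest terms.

5/9

One-period gain from deviating is 79 − 44 = 35. The loss is 44 − 16 = 28 in every subsequent period, with present value 28·β/(1−β).
Deviation is unprofitable when 28·β/(1−β) ≥ 35, i.e. β/(1−β) ≥ 5/4.
Equivalently β ≥ 35/(35+28) = 5/9.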